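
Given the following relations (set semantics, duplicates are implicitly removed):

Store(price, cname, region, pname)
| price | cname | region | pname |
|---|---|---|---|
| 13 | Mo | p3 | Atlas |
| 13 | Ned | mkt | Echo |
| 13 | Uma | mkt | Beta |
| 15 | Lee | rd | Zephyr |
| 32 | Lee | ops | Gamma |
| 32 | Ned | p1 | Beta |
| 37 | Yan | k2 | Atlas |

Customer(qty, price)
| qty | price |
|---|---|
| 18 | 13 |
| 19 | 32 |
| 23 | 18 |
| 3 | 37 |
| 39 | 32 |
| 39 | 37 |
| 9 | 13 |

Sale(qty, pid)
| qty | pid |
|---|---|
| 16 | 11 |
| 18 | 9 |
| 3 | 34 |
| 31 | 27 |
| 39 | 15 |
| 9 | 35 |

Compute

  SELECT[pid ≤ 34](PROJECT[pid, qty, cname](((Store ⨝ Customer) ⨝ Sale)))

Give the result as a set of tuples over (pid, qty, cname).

Store ⋈ Customer (natural join on price): {(13, Mo, p3, Atlas, 18), (13, Mo, p3, Atlas, 9), (13, Ned, mkt, Echo, 18), (13, Ned, mkt, Echo, 9), (13, Uma, mkt, Beta, 18), (13, Uma, mkt, Beta, 9), (32, Lee, ops, Gamma, 19), (32, Lee, ops, Gamma, 39), (32, Ned, p1, Beta, 19), (32, Ned, p1, Beta, 39), (37, Yan, k2, Atlas, 3), (37, Yan, k2, Atlas, 39)}
(Store ⨝ Customer) ⋈ Sale (natural join on qty): {(13, Mo, p3, Atlas, 18, 9), (13, Mo, p3, Atlas, 9, 35), (13, Ned, mkt, Echo, 18, 9), (13, Ned, mkt, Echo, 9, 35), (13, Uma, mkt, Beta, 18, 9), (13, Uma, mkt, Beta, 9, 35), (32, Lee, ops, Gamma, 39, 15), (32, Ned, p1, Beta, 39, 15), (37, Yan, k2, Atlas, 3, 34), (37, Yan, k2, Atlas, 39, 15)}
π_{pid, qty, cname} gives {(15, 39, Lee), (15, 39, Ned), (15, 39, Yan), (34, 3, Yan), (35, 9, Mo), (35, 9, Ned), (35, 9, Uma), (9, 18, Mo), (9, 18, Ned), (9, 18, Uma)}.
Selection pid ≤ 34: {(15, 39, Lee), (15, 39, Ned), (15, 39, Yan), (34, 3, Yan), (9, 18, Mo), (9, 18, Ned), (9, 18, Uma)}

{(15, 39, Lee), (15, 39, Ned), (15, 39, Yan), (34, 3, Yan), (9, 18, Mo), (9, 18, Ned), (9, 18, Uma)}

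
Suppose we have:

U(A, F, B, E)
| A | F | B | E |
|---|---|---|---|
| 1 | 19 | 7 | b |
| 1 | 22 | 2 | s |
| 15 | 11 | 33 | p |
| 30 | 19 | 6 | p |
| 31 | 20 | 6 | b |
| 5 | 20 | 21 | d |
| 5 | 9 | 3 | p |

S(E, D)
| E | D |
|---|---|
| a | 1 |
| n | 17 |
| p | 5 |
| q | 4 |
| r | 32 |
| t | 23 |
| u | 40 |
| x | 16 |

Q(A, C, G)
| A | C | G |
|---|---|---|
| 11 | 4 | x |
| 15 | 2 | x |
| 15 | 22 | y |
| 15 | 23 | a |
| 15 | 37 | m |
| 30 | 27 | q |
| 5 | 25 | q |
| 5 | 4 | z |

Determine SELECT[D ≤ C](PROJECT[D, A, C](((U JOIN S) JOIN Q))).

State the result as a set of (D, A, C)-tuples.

U ⋈ S (natural join on E): {(15, 11, 33, p, 5), (30, 19, 6, p, 5), (5, 9, 3, p, 5)}
(U JOIN S) ⋈ Q (natural join on A): {(15, 11, 33, p, 5, 2, x), (15, 11, 33, p, 5, 22, y), (15, 11, 33, p, 5, 23, a), (15, 11, 33, p, 5, 37, m), (30, 19, 6, p, 5, 27, q), (5, 9, 3, p, 5, 25, q), (5, 9, 3, p, 5, 4, z)}
π[D, A, C]: project onto (D, A, C) → {(5, 15, 2), (5, 15, 22), (5, 15, 23), (5, 15, 37), (5, 30, 27), (5, 5, 25), (5, 5, 4)}
Selection D ≤ C: {(5, 15, 22), (5, 15, 23), (5, 15, 37), (5, 30, 27), (5, 5, 25)}

{(5, 15, 22), (5, 15, 23), (5, 15, 37), (5, 30, 27), (5, 5, 25)}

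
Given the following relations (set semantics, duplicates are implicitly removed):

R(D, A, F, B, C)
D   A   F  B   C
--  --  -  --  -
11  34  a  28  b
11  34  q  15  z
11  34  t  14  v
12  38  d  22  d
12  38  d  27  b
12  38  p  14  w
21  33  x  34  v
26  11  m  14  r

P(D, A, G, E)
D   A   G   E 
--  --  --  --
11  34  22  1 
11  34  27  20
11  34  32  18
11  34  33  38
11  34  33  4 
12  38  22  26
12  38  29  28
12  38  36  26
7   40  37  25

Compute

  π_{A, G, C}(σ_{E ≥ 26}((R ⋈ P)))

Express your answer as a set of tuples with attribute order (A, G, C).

{(34, 33, b), (34, 33, v), (34, 33, z), (38, 22, b), (38, 22, d), (38, 22, w), (38, 29, b), (38, 29, d), (38, 29, w), (38, 36, b), (38, 36, d), (38, 36, w)}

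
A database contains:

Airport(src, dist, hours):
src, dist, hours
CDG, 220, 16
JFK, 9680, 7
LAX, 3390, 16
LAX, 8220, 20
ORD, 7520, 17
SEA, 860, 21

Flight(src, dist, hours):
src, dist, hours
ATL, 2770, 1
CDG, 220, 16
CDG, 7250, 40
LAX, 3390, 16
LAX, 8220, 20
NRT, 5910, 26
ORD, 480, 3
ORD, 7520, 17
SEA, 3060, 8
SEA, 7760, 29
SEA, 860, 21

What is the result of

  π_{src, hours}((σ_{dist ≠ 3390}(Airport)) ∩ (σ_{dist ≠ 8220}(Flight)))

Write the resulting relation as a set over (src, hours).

{(CDG, 16), (ORD, 17), (SEA, 21)}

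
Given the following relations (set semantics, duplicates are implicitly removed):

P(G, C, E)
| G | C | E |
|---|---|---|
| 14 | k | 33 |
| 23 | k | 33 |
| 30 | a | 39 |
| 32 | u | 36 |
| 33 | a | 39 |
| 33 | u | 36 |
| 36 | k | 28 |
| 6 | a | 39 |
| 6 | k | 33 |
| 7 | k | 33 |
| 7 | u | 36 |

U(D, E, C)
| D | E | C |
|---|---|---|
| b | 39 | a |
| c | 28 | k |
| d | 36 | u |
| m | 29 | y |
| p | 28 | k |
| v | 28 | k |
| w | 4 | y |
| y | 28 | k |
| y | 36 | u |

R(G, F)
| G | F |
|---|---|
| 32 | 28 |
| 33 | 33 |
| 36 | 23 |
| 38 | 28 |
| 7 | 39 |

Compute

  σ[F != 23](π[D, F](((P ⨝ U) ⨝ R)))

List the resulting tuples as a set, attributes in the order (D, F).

P ⋈ U (natural join on C, E): {(30, a, 39, b), (32, u, 36, d), (32, u, 36, y), (33, a, 39, b), (33, u, 36, d), (33, u, 36, y), (36, k, 28, c), (36, k, 28, p), (36, k, 28, v), (36, k, 28, y), (6, a, 39, b), (7, u, 36, d), (7, u, 36, y)}
(P ⨝ U) ⋈ R (natural join on G): {(32, u, 36, d, 28), (32, u, 36, y, 28), (33, a, 39, b, 33), (33, u, 36, d, 33), (33, u, 36, y, 33), (36, k, 28, c, 23), (36, k, 28, p, 23), (36, k, 28, v, 23), (36, k, 28, y, 23), (7, u, 36, d, 39), (7, u, 36, y, 39)}
π_{D, F} gives {(b, 33), (c, 23), (d, 28), (d, 33), (d, 39), (p, 23), (v, 23), (y, 23), (y, 28), (y, 33), (y, 39)}.
Selection F != 23: {(b, 33), (d, 28), (d, 33), (d, 39), (y, 28), (y, 33), (y, 39)}

{(b, 33), (d, 28), (d, 33), (d, 39), (y, 28), (y, 33), (y, 39)}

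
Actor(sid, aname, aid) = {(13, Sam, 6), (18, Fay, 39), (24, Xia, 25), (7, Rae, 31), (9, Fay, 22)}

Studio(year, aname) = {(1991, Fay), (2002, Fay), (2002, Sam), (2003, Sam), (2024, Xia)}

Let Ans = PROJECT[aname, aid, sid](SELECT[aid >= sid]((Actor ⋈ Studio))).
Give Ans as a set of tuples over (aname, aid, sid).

{(Fay, 22, 9), (Fay, 39, 18), (Xia, 25, 24)}

Natural join on aname: {(13, Sam, 6, 2002), (13, Sam, 6, 2003), (18, Fay, 39, 1991), (18, Fay, 39, 2002), (24, Xia, 25, 2024), (9, Fay, 22, 1991), (9, Fay, 22, 2002)}
Apply σ_{aid >= sid}; surviving tuples: {(18, Fay, 39, 1991), (18, Fay, 39, 2002), (24, Xia, 25, 2024), (9, Fay, 22, 1991), (9, Fay, 22, 2002)}
Projecting to aname, aid, sid (2 duplicate(s) eliminated): {(Fay, 22, 9), (Fay, 39, 18), (Xia, 25, 24)}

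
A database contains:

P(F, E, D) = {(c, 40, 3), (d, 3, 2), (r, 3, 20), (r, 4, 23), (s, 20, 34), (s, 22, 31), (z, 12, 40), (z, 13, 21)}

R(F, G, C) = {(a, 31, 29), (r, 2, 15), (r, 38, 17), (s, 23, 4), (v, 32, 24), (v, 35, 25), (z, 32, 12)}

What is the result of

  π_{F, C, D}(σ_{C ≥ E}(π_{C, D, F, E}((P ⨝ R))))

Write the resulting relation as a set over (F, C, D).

Joining P and R on F yields {(r, 3, 20, 2, 15), (r, 3, 20, 38, 17), (r, 4, 23, 2, 15), (r, 4, 23, 38, 17), (s, 20, 34, 23, 4), (s, 22, 31, 23, 4), (z, 12, 40, 32, 12), (z, 13, 21, 32, 12)}.
π[C, D, F, E]: project onto (C, D, F, E) → {(12, 21, z, 13), (12, 40, z, 12), (15, 20, r, 3), (15, 23, r, 4), (17, 20, r, 3), (17, 23, r, 4), (4, 31, s, 22), (4, 34, s, 20)}
Apply σ_{C ≥ E}; surviving tuples: {(12, 40, z, 12), (15, 20, r, 3), (15, 23, r, 4), (17, 20, r, 3), (17, 23, r, 4)}
π[F, C, D]: project onto (F, C, D) → {(r, 15, 20), (r, 15, 23), (r, 17, 20), (r, 17, 23), (z, 12, 40)}

{(r, 15, 20), (r, 15, 23), (r, 17, 20), (r, 17, 23), (z, 12, 40)}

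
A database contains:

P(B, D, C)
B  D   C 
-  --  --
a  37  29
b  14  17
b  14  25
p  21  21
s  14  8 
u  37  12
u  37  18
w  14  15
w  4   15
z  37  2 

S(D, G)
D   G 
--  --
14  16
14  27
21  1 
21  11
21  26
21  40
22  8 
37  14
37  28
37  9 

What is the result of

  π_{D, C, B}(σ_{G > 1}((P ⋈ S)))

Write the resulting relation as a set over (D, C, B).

{(14, 15, w), (14, 17, b), (14, 25, b), (14, 8, s), (21, 21, p), (37, 12, u), (37, 18, u), (37, 2, z), (37, 29, a)}

Joining P and S on D yields {(a, 37, 29, 14), (a, 37, 29, 28), (a, 37, 29, 9), (b, 14, 17, 16), (b, 14, 17, 27), (b, 14, 25, 16), (b, 14, 25, 27), (p, 21, 21, 1), (p, 21, 21, 11), (p, 21, 21, 26), (p, 21, 21, 40), (s, 14, 8, 16), (s, 14, 8, 27), (u, 37, 12, 14), (u, 37, 12, 28), (u, 37, 12, 9), (u, 37, 18, 14), (u, 37, 18, 28), (u, 37, 18, 9), (w, 14, 15, 16), (w, 14, 15, 27), (z, 37, 2, 14), (z, 37, 2, 28), (z, 37, 2, 9)}.
Apply σ_{G > 1}; surviving tuples: {(a, 37, 29, 14), (a, 37, 29, 28), (a, 37, 29, 9), (b, 14, 17, 16), (b, 14, 17, 27), (b, 14, 25, 16), (b, 14, 25, 27), (p, 21, 21, 11), (p, 21, 21, 26), (p, 21, 21, 40), (s, 14, 8, 16), (s, 14, 8, 27), (u, 37, 12, 14), (u, 37, 12, 28), (u, 37, 12, 9), (u, 37, 18, 14), (u, 37, 18, 28), (u, 37, 18, 9), (w, 14, 15, 16), (w, 14, 15, 27), (z, 37, 2, 14), (z, 37, 2, 28), (z, 37, 2, 9)}
Keep only column(s) D, C, B (14 duplicate(s) eliminated): {(14, 15, w), (14, 17, b), (14, 25, b), (14, 8, s), (21, 21, p), (37, 12, u), (37, 18, u), (37, 2, z), (37, 29, a)}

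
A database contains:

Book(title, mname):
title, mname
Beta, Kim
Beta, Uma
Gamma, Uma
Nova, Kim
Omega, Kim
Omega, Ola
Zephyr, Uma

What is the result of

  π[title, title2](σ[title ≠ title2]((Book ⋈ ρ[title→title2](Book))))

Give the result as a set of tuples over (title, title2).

ρ[title→title2]: schema becomes (title2, mname); tuples unchanged.
Joining Book and ρ[title→title2](Book) on mname yields {(Beta, Kim, Beta), (Beta, Kim, Nova), (Beta, Kim, Omega), (Beta, Uma, Beta), (Beta, Uma, Gamma), (Beta, Uma, Zephyr), (Gamma, Uma, Beta), (Gamma, Uma, Gamma), (Gamma, Uma, Zephyr), (Nova, Kim, Beta), (Nova, Kim, Nova), (Nova, Kim, Omega), (Omega, Kim, Beta), (Omega, Kim, Nova), (Omega, Kim, Omega), (Omega, Ola, Omega), (Zephyr, Uma, Beta), (Zephyr, Uma, Gamma), (Zephyr, Uma, Zephyr)}.
Filtering on title ≠ title2 leaves {(Beta, Kim, Nova), (Beta, Kim, Omega), (Beta, Uma, Gamma), (Beta, Uma, Zephyr), (Gamma, Uma, Beta), (Gamma, Uma, Zephyr), (Nova, Kim, Beta), (Nova, Kim, Omega), (Omega, Kim, Beta), (Omega, Kim, Nova), (Zephyr, Uma, Beta), (Zephyr, Uma, Gamma)}.
Keep only column(s) title, title2: {(Beta, Gamma), (Beta, Nova), (Beta, Omega), (Beta, Zephyr), (Gamma, Beta), (Gamma, Zephyr), (Nova, Beta), (Nova, Omega), (Omega, Beta), (Omega, Nova), (Zephyr, Beta), (Zephyr, Gamma)}

{(Beta, Gamma), (Beta, Nova), (Beta, Omega), (Beta, Zephyr), (Gamma, Beta), (Gamma, Zephyr), (Nova, Beta), (Nova, Omega), (Omega, Beta), (Omega, Nova), (Zephyr, Beta), (Zephyr, Gamma)}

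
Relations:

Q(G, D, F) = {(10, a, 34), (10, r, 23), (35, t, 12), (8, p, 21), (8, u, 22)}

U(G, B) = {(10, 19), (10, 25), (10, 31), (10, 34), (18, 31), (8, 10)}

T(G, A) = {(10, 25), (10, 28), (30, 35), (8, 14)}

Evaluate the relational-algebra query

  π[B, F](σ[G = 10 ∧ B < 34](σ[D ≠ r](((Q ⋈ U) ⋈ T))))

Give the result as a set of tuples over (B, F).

Natural join on G: {(10, a, 34, 19), (10, a, 34, 25), (10, a, 34, 31), (10, a, 34, 34), (10, r, 23, 19), (10, r, 23, 25), (10, r, 23, 31), (10, r, 23, 34), (8, p, 21, 10), (8, u, 22, 10)}
Natural join on G: {(10, a, 34, 19, 25), (10, a, 34, 19, 28), (10, a, 34, 25, 25), (10, a, 34, 25, 28), (10, a, 34, 31, 25), (10, a, 34, 31, 28), (10, a, 34, 34, 25), (10, a, 34, 34, 28), (10, r, 23, 19, 25), (10, r, 23, 19, 28), (10, r, 23, 25, 25), (10, r, 23, 25, 28), (10, r, 23, 31, 25), (10, r, 23, 31, 28), (10, r, 23, 34, 25), (10, r, 23, 34, 28), (8, p, 21, 10, 14), (8, u, 22, 10, 14)}
Apply σ_{D ≠ r}; surviving tuples: {(10, a, 34, 19, 25), (10, a, 34, 19, 28), (10, a, 34, 25, 25), (10, a, 34, 25, 28), (10, a, 34, 31, 25), (10, a, 34, 31, 28), (10, a, 34, 34, 25), (10, a, 34, 34, 28), (8, p, 21, 10, 14), (8, u, 22, 10, 14)}
Apply σ_{G = 10 ∧ B < 34}; surviving tuples: {(10, a, 34, 19, 25), (10, a, 34, 19, 28), (10, a, 34, 25, 25), (10, a, 34, 25, 28), (10, a, 34, 31, 25), (10, a, 34, 31, 28)}
π[B, F]: project onto (B, F) (3 duplicate(s) eliminated) → {(19, 34), (25, 34), (31, 34)}

{(19, 34), (25, 34), (31, 34)}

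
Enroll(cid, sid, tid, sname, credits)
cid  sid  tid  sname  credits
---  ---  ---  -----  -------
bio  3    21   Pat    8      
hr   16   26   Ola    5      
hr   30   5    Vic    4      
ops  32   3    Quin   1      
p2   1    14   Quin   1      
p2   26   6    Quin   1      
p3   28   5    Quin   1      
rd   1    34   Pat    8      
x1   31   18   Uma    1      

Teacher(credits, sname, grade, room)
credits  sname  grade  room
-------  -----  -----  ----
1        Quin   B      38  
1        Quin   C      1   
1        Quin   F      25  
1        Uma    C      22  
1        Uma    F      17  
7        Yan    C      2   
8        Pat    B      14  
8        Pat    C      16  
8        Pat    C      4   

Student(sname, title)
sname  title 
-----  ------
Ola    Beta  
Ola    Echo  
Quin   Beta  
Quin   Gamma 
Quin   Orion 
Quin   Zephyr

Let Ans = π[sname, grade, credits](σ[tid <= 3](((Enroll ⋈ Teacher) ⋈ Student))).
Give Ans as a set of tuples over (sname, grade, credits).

{(Quin, B, 1), (Quin, C, 1), (Quin, F, 1)}

Joining Enroll and Teacher on sname, credits yields {(bio, 3, 21, Pat, 8, B, 14), (bio, 3, 21, Pat, 8, C, 16), (bio, 3, 21, Pat, 8, C, 4), (ops, 32, 3, Quin, 1, B, 38), (ops, 32, 3, Quin, 1, C, 1), (ops, 32, 3, Quin, 1, F, 25), (p2, 1, 14, Quin, 1, B, 38), (p2, 1, 14, Quin, 1, C, 1), (p2, 1, 14, Quin, 1, F, 25), (p2, 26, 6, Quin, 1, B, 38), (p2, 26, 6, Quin, 1, C, 1), (p2, 26, 6, Quin, 1, F, 25), (p3, 28, 5, Quin, 1, B, 38), (p3, 28, 5, Quin, 1, C, 1), (p3, 28, 5, Quin, 1, F, 25), (rd, 1, 34, Pat, 8, B, 14), (rd, 1, 34, Pat, 8, C, 16), (rd, 1, 34, Pat, 8, C, 4), (x1, 31, 18, Uma, 1, C, 22), (x1, 31, 18, Uma, 1, F, 17)}.
Joining (Enroll ⋈ Teacher) and Student on sname yields {(ops, 32, 3, Quin, 1, B, 38, Beta), (ops, 32, 3, Quin, 1, B, 38, Gamma), (ops, 32, 3, Quin, 1, B, 38, Orion), (ops, 32, 3, Quin, 1, B, 38, Zephyr), (ops, 32, 3, Quin, 1, C, 1, Beta), (ops, 32, 3, Quin, 1, C, 1, Gamma), (ops, 32, 3, Quin, 1, C, 1, Orion), (ops, 32, 3, Quin, 1, C, 1, Zephyr), (ops, 32, 3, Quin, 1, F, 25, Beta), (ops, 32, 3, Quin, 1, F, 25, Gamma), (ops, 32, 3, Quin, 1, F, 25, Orion), (ops, 32, 3, Quin, 1, F, 25, Zephyr), (p2, 1, 14, Quin, 1, B, 38, Beta), (p2, 1, 14, Quin, 1, B, 38, Gamma), (p2, 1, 14, Quin, 1, B, 38, Orion), (p2, 1, 14, Quin, 1, B, 38, Zephyr), (p2, 1, 14, Quin, 1, C, 1, Beta), (p2, 1, 14, Quin, 1, C, 1, Gamma), (p2, 1, 14, Quin, 1, C, 1, Orion), (p2, 1, 14, Quin, 1, C, 1, Zephyr), (p2, 1, 14, Quin, 1, F, 25, Beta), (p2, 1, 14, Quin, 1, F, 25, Gamma), (p2, 1, 14, Quin, 1, F, 25, Orion), (p2, 1, 14, Quin, 1, F, 25, Zephyr), (p2, 26, 6, Quin, 1, B, 38, Beta), (p2, 26, 6, Quin, 1, B, 38, Gamma), (p2, 26, 6, Quin, 1, B, 38, Orion), (p2, 26, 6, Quin, 1, B, 38, Zephyr), (p2, 26, 6, Quin, 1, C, 1, Beta), (p2, 26, 6, Quin, 1, C, 1, Gamma), (p2, 26, 6, Quin, 1, C, 1, Orion), (p2, 26, 6, Quin, 1, C, 1, Zephyr), (p2, 26, 6, Quin, 1, F, 25, Beta), (p2, 26, 6, Quin, 1, F, 25, Gamma), (p2, 26, 6, Quin, 1, F, 25, Orion), (p2, 26, 6, Quin, 1, F, 25, Zephyr), (p3, 28, 5, Quin, 1, B, 38, Beta), (p3, 28, 5, Quin, 1, B, 38, Gamma), (p3, 28, 5, Quin, 1, B, 38, Orion), (p3, 28, 5, Quin, 1, B, 38, Zephyr), (p3, 28, 5, Quin, 1, C, 1, Beta), (p3, 28, 5, Quin, 1, C, 1, Gamma), (p3, 28, 5, Quin, 1, C, 1, Orion), (p3, 28, 5, Quin, 1, C, 1, Zephyr), (p3, 28, 5, Quin, 1, F, 25, Beta), (p3, 28, 5, Quin, 1, F, 25, Gamma), (p3, 28, 5, Quin, 1, F, 25, Orion), (p3, 28, 5, Quin, 1, F, 25, Zephyr)}.
Selection tid <= 3: {(ops, 32, 3, Quin, 1, B, 38, Beta), (ops, 32, 3, Quin, 1, B, 38, Gamma), (ops, 32, 3, Quin, 1, B, 38, Orion), (ops, 32, 3, Quin, 1, B, 38, Zephyr), (ops, 32, 3, Quin, 1, C, 1, Beta), (ops, 32, 3, Quin, 1, C, 1, Gamma), (ops, 32, 3, Quin, 1, C, 1, Orion), (ops, 32, 3, Quin, 1, C, 1, Zephyr), (ops, 32, 3, Quin, 1, F, 25, Beta), (ops, 32, 3, Quin, 1, F, 25, Gamma), (ops, 32, 3, Quin, 1, F, 25, Orion), (ops, 32, 3, Quin, 1, F, 25, Zephyr)}
Projecting to sname, grade, credits (9 duplicate(s) eliminated): {(Quin, B, 1), (Quin, C, 1), (Quin, F, 1)}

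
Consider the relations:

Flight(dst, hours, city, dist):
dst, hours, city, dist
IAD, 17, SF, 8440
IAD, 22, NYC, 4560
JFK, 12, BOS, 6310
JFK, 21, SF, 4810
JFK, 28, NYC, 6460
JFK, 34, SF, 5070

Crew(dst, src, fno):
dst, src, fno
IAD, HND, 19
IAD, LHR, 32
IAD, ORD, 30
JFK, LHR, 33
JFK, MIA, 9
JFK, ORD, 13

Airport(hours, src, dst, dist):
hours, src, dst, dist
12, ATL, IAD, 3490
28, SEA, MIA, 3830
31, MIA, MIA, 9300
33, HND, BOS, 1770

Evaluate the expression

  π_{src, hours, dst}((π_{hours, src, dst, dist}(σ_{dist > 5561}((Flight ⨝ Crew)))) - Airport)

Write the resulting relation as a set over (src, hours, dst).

Joining Flight and Crew on dst yields {(IAD, 17, SF, 8440, HND, 19), (IAD, 17, SF, 8440, LHR, 32), (IAD, 17, SF, 8440, ORD, 30), (IAD, 22, NYC, 4560, HND, 19), (IAD, 22, NYC, 4560, LHR, 32), (IAD, 22, NYC, 4560, ORD, 30), (JFK, 12, BOS, 6310, LHR, 33), (JFK, 12, BOS, 6310, MIA, 9), (JFK, 12, BOS, 6310, ORD, 13), (JFK, 21, SF, 4810, LHR, 33), (JFK, 21, SF, 4810, MIA, 9), (JFK, 21, SF, 4810, ORD, 13), (JFK, 28, NYC, 6460, LHR, 33), (JFK, 28, NYC, 6460, MIA, 9), (JFK, 28, NYC, 6460, ORD, 13), (JFK, 34, SF, 5070, LHR, 33), (JFK, 34, SF, 5070, MIA, 9), (JFK, 34, SF, 5070, ORD, 13)}.
Selection dist > 5561: {(IAD, 17, SF, 8440, HND, 19), (IAD, 17, SF, 8440, LHR, 32), (IAD, 17, SF, 8440, ORD, 30), (JFK, 12, BOS, 6310, LHR, 33), (JFK, 12, BOS, 6310, MIA, 9), (JFK, 12, BOS, 6310, ORD, 13), (JFK, 28, NYC, 6460, LHR, 33), (JFK, 28, NYC, 6460, MIA, 9), (JFK, 28, NYC, 6460, ORD, 13)}
Projecting to hours, src, dst, dist: {(12, LHR, JFK, 6310), (12, MIA, JFK, 6310), (12, ORD, JFK, 6310), (17, HND, IAD, 8440), (17, LHR, IAD, 8440), (17, ORD, IAD, 8440), (28, LHR, JFK, 6460), (28, MIA, JFK, 6460), (28, ORD, JFK, 6460)}
Taking the difference: {(12, LHR, JFK, 6310), (12, MIA, JFK, 6310), (12, ORD, JFK, 6310), (17, HND, IAD, 8440), (17, LHR, IAD, 8440), (17, ORD, IAD, 8440), (28, LHR, JFK, 6460), (28, MIA, JFK, 6460), (28, ORD, JFK, 6460)}
Projecting to src, hours, dst: {(HND, 17, IAD), (LHR, 12, JFK), (LHR, 17, IAD), (LHR, 28, JFK), (MIA, 12, JFK), (MIA, 28, JFK), (ORD, 12, JFK), (ORD, 17, IAD), (ORD, 28, JFK)}

{(HND, 17, IAD), (LHR, 12, JFK), (LHR, 17, IAD), (LHR, 28, JFK), (MIA, 12, JFK), (MIA, 28, JFK), (ORD, 12, JFK), (ORD, 17, IAD), (ORD, 28, JFK)}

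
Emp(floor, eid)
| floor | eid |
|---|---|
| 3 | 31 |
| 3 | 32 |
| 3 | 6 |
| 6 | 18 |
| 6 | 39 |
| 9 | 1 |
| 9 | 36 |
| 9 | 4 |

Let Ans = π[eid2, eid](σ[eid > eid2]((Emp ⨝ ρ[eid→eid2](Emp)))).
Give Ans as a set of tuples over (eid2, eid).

{(1, 36), (1, 4), (18, 39), (31, 32), (4, 36), (6, 31), (6, 32)}

ρ[eid→eid2]: schema becomes (floor, eid2); tuples unchanged.
Emp ⋈ ρ[eid→eid2](Emp) (natural join on floor): {(3, 31, 31), (3, 31, 32), (3, 31, 6), (3, 32, 31), (3, 32, 32), (3, 32, 6), (3, 6, 31), (3, 6, 32), (3, 6, 6), (6, 18, 18), (6, 18, 39), (6, 39, 18), (6, 39, 39), (9, 1, 1), (9, 1, 36), (9, 1, 4), (9, 36, 1), (9, 36, 36), (9, 36, 4), (9, 4, 1), (9, 4, 36), (9, 4, 4)}
σ[eid > eid2]: keep tuples satisfying eid > eid2 → {(3, 31, 6), (3, 32, 31), (3, 32, 6), (6, 39, 18), (9, 36, 1), (9, 36, 4), (9, 4, 1)}
Keep only column(s) eid2, eid: {(1, 36), (1, 4), (18, 39), (31, 32), (4, 36), (6, 31), (6, 32)}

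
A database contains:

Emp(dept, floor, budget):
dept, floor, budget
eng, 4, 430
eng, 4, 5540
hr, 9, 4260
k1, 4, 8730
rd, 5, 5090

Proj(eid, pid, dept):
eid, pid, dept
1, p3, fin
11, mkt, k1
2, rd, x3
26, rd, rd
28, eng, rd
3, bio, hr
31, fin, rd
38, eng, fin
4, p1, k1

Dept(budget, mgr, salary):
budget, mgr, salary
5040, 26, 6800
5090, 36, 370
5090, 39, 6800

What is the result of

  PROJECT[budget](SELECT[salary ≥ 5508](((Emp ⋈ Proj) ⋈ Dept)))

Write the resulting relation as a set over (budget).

{5090}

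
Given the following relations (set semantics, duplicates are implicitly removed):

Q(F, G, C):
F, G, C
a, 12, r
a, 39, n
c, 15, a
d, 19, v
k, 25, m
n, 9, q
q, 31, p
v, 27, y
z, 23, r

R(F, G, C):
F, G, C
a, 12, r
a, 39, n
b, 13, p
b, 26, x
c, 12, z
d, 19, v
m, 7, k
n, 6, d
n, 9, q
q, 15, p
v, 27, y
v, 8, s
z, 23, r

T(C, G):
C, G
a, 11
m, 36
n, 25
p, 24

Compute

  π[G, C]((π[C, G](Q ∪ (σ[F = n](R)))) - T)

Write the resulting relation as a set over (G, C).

σ[F = n]: keep tuples satisfying F = n → {(n, 6, d), (n, 9, q)}
Taking the union: {(a, 12, r), (a, 39, n), (c, 15, a), (d, 19, v), (k, 25, m), (n, 6, d), (n, 9, q), (q, 31, p), (v, 27, y), (z, 23, r)}
π[C, G]: project onto (C, G) → {(a, 15), (d, 6), (m, 25), (n, 39), (p, 31), (q, 9), (r, 12), (r, 23), (v, 19), (y, 27)}
Taking the difference: {(a, 15), (d, 6), (m, 25), (n, 39), (p, 31), (q, 9), (r, 12), (r, 23), (v, 19), (y, 27)}
π[G, C]: project onto (G, C) → {(12, r), (15, a), (19, v), (23, r), (25, m), (27, y), (31, p), (39, n), (6, d), (9, q)}

{(12, r), (15, a), (19, v), (23, r), (25, m), (27, y), (31, p), (39, n), (6, d), (9, q)}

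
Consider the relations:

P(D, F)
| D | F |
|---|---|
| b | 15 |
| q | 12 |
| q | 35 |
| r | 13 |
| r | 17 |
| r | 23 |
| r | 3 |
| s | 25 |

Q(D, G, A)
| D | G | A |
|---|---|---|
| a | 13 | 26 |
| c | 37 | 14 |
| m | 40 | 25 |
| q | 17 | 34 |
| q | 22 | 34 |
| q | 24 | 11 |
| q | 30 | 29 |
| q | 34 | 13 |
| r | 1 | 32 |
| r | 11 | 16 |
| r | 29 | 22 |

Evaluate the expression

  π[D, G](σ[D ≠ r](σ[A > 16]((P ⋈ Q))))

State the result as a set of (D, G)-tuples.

{(q, 17), (q, 22), (q, 30)}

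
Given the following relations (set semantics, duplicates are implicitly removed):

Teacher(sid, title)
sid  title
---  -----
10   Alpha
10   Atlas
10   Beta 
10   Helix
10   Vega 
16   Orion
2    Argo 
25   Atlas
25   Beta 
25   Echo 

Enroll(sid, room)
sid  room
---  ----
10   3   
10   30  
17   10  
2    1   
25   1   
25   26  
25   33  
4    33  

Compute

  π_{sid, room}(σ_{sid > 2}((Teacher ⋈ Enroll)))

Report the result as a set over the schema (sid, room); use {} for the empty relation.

{(10, 3), (10, 30), (25, 1), (25, 26), (25, 33)}

Joining Teacher and Enroll on sid yields {(10, Alpha, 3), (10, Alpha, 30), (10, Atlas, 3), (10, Atlas, 30), (10, Beta, 3), (10, Beta, 30), (10, Helix, 3), (10, Helix, 30), (10, Vega, 3), (10, Vega, 30), (2, Argo, 1), (25, Atlas, 1), (25, Atlas, 26), (25, Atlas, 33), (25, Beta, 1), (25, Beta, 26), (25, Beta, 33), (25, Echo, 1), (25, Echo, 26), (25, Echo, 33)}.
Selection sid > 2: {(10, Alpha, 3), (10, Alpha, 30), (10, Atlas, 3), (10, Atlas, 30), (10, Beta, 3), (10, Beta, 30), (10, Helix, 3), (10, Helix, 30), (10, Vega, 3), (10, Vega, 30), (25, Atlas, 1), (25, Atlas, 26), (25, Atlas, 33), (25, Beta, 1), (25, Beta, 26), (25, Beta, 33), (25, Echo, 1), (25, Echo, 26), (25, Echo, 33)}
π_{sid, room} gives {(10, 3), (10, 30), (25, 1), (25, 26), (25, 33)} (14 duplicate(s) eliminated).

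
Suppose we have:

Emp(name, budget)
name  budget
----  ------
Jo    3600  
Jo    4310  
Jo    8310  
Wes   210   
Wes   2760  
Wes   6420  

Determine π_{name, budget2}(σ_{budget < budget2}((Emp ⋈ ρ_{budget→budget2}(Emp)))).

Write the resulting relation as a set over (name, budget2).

{(Jo, 4310), (Jo, 8310), (Wes, 2760), (Wes, 6420)}

ρ[budget→budget2]: schema becomes (name, budget2); tuples unchanged.
Emp ⋈ ρ_{budget→budget2}(Emp) (natural join on name): {(Jo, 3600, 3600), (Jo, 3600, 4310), (Jo, 3600, 8310), (Jo, 4310, 3600), (Jo, 4310, 4310), (Jo, 4310, 8310), (Jo, 8310, 3600), (Jo, 8310, 4310), (Jo, 8310, 8310), (Wes, 210, 210), (Wes, 210, 2760), (Wes, 210, 6420), (Wes, 2760, 210), (Wes, 2760, 2760), (Wes, 2760, 6420), (Wes, 6420, 210), (Wes, 6420, 2760), (Wes, 6420, 6420)}
σ[budget < budget2]: keep tuples satisfying budget < budget2 → {(Jo, 3600, 4310), (Jo, 3600, 8310), (Jo, 4310, 8310), (Wes, 210, 2760), (Wes, 210, 6420), (Wes, 2760, 6420)}
Projecting to name, budget2 (2 duplicate(s) eliminated): {(Jo, 4310), (Jo, 8310), (Wes, 2760), (Wes, 6420)}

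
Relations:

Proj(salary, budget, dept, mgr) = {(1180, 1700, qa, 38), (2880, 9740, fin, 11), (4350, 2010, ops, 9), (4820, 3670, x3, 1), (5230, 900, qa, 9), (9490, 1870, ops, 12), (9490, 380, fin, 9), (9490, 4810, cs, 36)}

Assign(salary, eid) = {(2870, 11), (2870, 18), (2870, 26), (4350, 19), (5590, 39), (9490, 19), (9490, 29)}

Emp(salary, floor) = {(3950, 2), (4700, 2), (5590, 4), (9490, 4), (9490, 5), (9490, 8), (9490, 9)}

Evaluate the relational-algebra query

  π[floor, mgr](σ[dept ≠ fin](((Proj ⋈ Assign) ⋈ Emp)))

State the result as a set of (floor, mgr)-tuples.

{(4, 12), (4, 36), (5, 12), (5, 36), (8, 12), (8, 36), (9, 12), (9, 36)}

Proj ⋈ Assign (natural join on salary): {(4350, 2010, ops, 9, 19), (9490, 1870, ops, 12, 19), (9490, 1870, ops, 12, 29), (9490, 380, fin, 9, 19), (9490, 380, fin, 9, 29), (9490, 4810, cs, 36, 19), (9490, 4810, cs, 36, 29)}
(Proj ⋈ Assign) ⋈ Emp (natural join on salary): {(9490, 1870, ops, 12, 19, 4), (9490, 1870, ops, 12, 19, 5), (9490, 1870, ops, 12, 19, 8), (9490, 1870, ops, 12, 19, 9), (9490, 1870, ops, 12, 29, 4), (9490, 1870, ops, 12, 29, 5), (9490, 1870, ops, 12, 29, 8), (9490, 1870, ops, 12, 29, 9), (9490, 380, fin, 9, 19, 4), (9490, 380, fin, 9, 19, 5), (9490, 380, fin, 9, 19, 8), (9490, 380, fin, 9, 19, 9), (9490, 380, fin, 9, 29, 4), (9490, 380, fin, 9, 29, 5), (9490, 380, fin, 9, 29, 8), (9490, 380, fin, 9, 29, 9), (9490, 4810, cs, 36, 19, 4), (9490, 4810, cs, 36, 19, 5), (9490, 4810, cs, 36, 19, 8), (9490, 4810, cs, 36, 19, 9), (9490, 4810, cs, 36, 29, 4), (9490, 4810, cs, 36, 29, 5), (9490, 4810, cs, 36, 29, 8), (9490, 4810, cs, 36, 29, 9)}
Apply σ_{dept ≠ fin}; surviving tuples: {(9490, 1870, ops, 12, 19, 4), (9490, 1870, ops, 12, 19, 5), (9490, 1870, ops, 12, 19, 8), (9490, 1870, ops, 12, 19, 9), (9490, 1870, ops, 12, 29, 4), (9490, 1870, ops, 12, 29, 5), (9490, 1870, ops, 12, 29, 8), (9490, 1870, ops, 12, 29, 9), (9490, 4810, cs, 36, 19, 4), (9490, 4810, cs, 36, 19, 5), (9490, 4810, cs, 36, 19, 8), (9490, 4810, cs, 36, 19, 9), (9490, 4810, cs, 36, 29, 4), (9490, 4810, cs, 36, 29, 5), (9490, 4810, cs, 36, 29, 8), (9490, 4810, cs, 36, 29, 9)}
Projecting to floor, mgr (8 duplicate(s) eliminated): {(4, 12), (4, 36), (5, 12), (5, 36), (8, 12), (8, 36), (9, 12), (9, 36)}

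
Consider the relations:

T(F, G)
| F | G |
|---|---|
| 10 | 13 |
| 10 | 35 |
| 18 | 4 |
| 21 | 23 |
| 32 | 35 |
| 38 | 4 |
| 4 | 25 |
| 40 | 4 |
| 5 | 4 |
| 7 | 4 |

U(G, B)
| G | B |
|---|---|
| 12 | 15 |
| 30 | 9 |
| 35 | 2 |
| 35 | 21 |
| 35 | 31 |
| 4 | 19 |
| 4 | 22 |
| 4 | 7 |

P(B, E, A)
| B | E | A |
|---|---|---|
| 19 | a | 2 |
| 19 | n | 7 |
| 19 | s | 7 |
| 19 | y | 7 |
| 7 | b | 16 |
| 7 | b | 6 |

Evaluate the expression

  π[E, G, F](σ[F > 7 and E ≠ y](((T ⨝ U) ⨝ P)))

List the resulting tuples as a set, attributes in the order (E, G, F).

Natural join on G: {(10, 35, 2), (10, 35, 21), (10, 35, 31), (18, 4, 19), (18, 4, 22), (18, 4, 7), (32, 35, 2), (32, 35, 21), (32, 35, 31), (38, 4, 19), (38, 4, 22), (38, 4, 7), (40, 4, 19), (40, 4, 22), (40, 4, 7), (5, 4, 19), (5, 4, 22), (5, 4, 7), (7, 4, 19), (7, 4, 22), (7, 4, 7)}
Natural join on B: {(18, 4, 19, a, 2), (18, 4, 19, n, 7), (18, 4, 19, s, 7), (18, 4, 19, y, 7), (18, 4, 7, b, 16), (18, 4, 7, b, 6), (38, 4, 19, a, 2), (38, 4, 19, n, 7), (38, 4, 19, s, 7), (38, 4, 19, y, 7), (38, 4, 7, b, 16), (38, 4, 7, b, 6), (40, 4, 19, a, 2), (40, 4, 19, n, 7), (40, 4, 19, s, 7), (40, 4, 19, y, 7), (40, 4, 7, b, 16), (40, 4, 7, b, 6), (5, 4, 19, a, 2), (5, 4, 19, n, 7), (5, 4, 19, s, 7), (5, 4, 19, y, 7), (5, 4, 7, b, 16), (5, 4, 7, b, 6), (7, 4, 19, a, 2), (7, 4, 19, n, 7), (7, 4, 19, s, 7), (7, 4, 19, y, 7), (7, 4, 7, b, 16), (7, 4, 7, b, 6)}
σ[F > 7 and E ≠ y]: keep tuples satisfying F > 7 and E ≠ y → {(18, 4, 19, a, 2), (18, 4, 19, n, 7), (18, 4, 19, s, 7), (18, 4, 7, b, 16), (18, 4, 7, b, 6), (38, 4, 19, a, 2), (38, 4, 19, n, 7), (38, 4, 19, s, 7), (38, 4, 7, b, 16), (38, 4, 7, b, 6), (40, 4, 19, a, 2), (40, 4, 19, n, 7), (40, 4, 19, s, 7), (40, 4, 7, b, 16), (40, 4, 7, b, 6)}
Projecting to E, G, F (3 duplicate(s) eliminated): {(a, 4, 18), (a, 4, 38), (a, 4, 40), (b, 4, 18), (b, 4, 38), (b, 4, 40), (n, 4, 18), (n, 4, 38), (n, 4, 40), (s, 4, 18), (s, 4, 38), (s, 4, 40)}

{(a, 4, 18), (a, 4, 38), (a, 4, 40), (b, 4, 18), (b, 4, 38), (b, 4, 40), (n, 4, 18), (n, 4, 38), (n, 4, 40), (s, 4, 18), (s, 4, 38), (s, 4, 40)}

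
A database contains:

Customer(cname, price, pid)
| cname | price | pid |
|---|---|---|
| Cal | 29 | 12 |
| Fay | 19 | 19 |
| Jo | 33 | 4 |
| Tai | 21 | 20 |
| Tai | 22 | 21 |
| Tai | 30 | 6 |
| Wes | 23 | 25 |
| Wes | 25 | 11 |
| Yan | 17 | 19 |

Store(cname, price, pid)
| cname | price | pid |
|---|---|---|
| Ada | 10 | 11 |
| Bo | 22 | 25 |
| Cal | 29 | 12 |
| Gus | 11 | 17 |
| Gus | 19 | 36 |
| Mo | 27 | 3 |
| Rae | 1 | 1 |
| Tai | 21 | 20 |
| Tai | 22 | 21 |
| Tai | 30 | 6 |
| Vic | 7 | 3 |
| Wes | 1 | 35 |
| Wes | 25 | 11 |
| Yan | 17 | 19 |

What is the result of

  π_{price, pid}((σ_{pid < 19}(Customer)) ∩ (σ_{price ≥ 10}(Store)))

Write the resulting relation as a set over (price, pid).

Apply σ_{pid < 19}; surviving tuples: {(Cal, 29, 12), (Jo, 33, 4), (Tai, 30, 6), (Wes, 25, 11)}
Apply σ_{price ≥ 10}; surviving tuples: {(Ada, 10, 11), (Bo, 22, 25), (Cal, 29, 12), (Gus, 11, 17), (Gus, 19, 36), (Mo, 27, 3), (Tai, 21, 20), (Tai, 22, 21), (Tai, 30, 6), (Wes, 25, 11), (Yan, 17, 19)}
Intersection: {(Cal, 29, 12), (Jo, 33, 4), (Tai, 30, 6), (Wes, 25, 11)} with {(Ada, 10, 11), (Bo, 22, 25), (Cal, 29, 12), (Gus, 11, 17), (Gus, 19, 36), (Mo, 27, 3), (Tai, 21, 20), (Tai, 22, 21), (Tai, 30, 6), (Wes, 25, 11), (Yan, 17, 19)} → {(Cal, 29, 12), (Tai, 30, 6), (Wes, 25, 11)}
π_{price, pid} gives {(25, 11), (29, 12), (30, 6)}.

{(25, 11), (29, 12), (30, 6)}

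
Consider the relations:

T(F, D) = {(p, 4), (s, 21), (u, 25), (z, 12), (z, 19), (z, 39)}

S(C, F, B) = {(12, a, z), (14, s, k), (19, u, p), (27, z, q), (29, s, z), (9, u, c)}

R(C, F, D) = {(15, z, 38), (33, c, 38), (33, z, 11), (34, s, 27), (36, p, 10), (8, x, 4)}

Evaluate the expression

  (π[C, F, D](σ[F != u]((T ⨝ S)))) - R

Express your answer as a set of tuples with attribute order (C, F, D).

{(14, s, 21), (27, z, 12), (27, z, 19), (27, z, 39), (29, s, 21)}

Natural join on F: {(s, 21, 14, k), (s, 21, 29, z), (u, 25, 19, p), (u, 25, 9, c), (z, 12, 27, q), (z, 19, 27, q), (z, 39, 27, q)}
Selection F != u: {(s, 21, 14, k), (s, 21, 29, z), (z, 12, 27, q), (z, 19, 27, q), (z, 39, 27, q)}
Projecting to C, F, D: {(14, s, 21), (27, z, 12), (27, z, 19), (27, z, 39), (29, s, 21)}
Difference: {(14, s, 21), (27, z, 12), (27, z, 19), (27, z, 39), (29, s, 21)} with {(15, z, 38), (33, c, 38), (33, z, 11), (34, s, 27), (36, p, 10), (8, x, 4)} → {(14, s, 21), (27, z, 12), (27, z, 19), (27, z, 39), (29, s, 21)}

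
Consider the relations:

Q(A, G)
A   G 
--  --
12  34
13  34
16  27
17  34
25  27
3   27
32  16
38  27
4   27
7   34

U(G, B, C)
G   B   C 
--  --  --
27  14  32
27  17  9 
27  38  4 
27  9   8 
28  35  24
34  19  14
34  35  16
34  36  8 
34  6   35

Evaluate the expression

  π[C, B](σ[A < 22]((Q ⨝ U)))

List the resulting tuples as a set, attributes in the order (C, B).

Joining Q and U on G yields {(12, 34, 19, 14), (12, 34, 35, 16), (12, 34, 36, 8), (12, 34, 6, 35), (13, 34, 19, 14), (13, 34, 35, 16), (13, 34, 36, 8), (13, 34, 6, 35), (16, 27, 14, 32), (16, 27, 17, 9), (16, 27, 38, 4), (16, 27, 9, 8), (17, 34, 19, 14), (17, 34, 35, 16), (17, 34, 36, 8), (17, 34, 6, 35), (25, 27, 14, 32), (25, 27, 17, 9), (25, 27, 38, 4), (25, 27, 9, 8), (3, 27, 14, 32), (3, 27, 17, 9), (3, 27, 38, 4), (3, 27, 9, 8), (38, 27, 14, 32), (38, 27, 17, 9), (38, 27, 38, 4), (38, 27, 9, 8), (4, 27, 14, 32), (4, 27, 17, 9), (4, 27, 38, 4), (4, 27, 9, 8), (7, 34, 19, 14), (7, 34, 35, 16), (7, 34, 36, 8), (7, 34, 6, 35)}.
Apply σ_{A < 22}; surviving tuples: {(12, 34, 19, 14), (12, 34, 35, 16), (12, 34, 36, 8), (12, 34, 6, 35), (13, 34, 19, 14), (13, 34, 35, 16), (13, 34, 36, 8), (13, 34, 6, 35), (16, 27, 14, 32), (16, 27, 17, 9), (16, 27, 38, 4), (16, 27, 9, 8), (17, 34, 19, 14), (17, 34, 35, 16), (17, 34, 36, 8), (17, 34, 6, 35), (3, 27, 14, 32), (3, 27, 17, 9), (3, 27, 38, 4), (3, 27, 9, 8), (4, 27, 14, 32), (4, 27, 17, 9), (4, 27, 38, 4), (4, 27, 9, 8), (7, 34, 19, 14), (7, 34, 35, 16), (7, 34, 36, 8), (7, 34, 6, 35)}
Projecting to C, B (20 duplicate(s) eliminated): {(14, 19), (16, 35), (32, 14), (35, 6), (4, 38), (8, 36), (8, 9), (9, 17)}

{(14, 19), (16, 35), (32, 14), (35, 6), (4, 38), (8, 36), (8, 9), (9, 17)}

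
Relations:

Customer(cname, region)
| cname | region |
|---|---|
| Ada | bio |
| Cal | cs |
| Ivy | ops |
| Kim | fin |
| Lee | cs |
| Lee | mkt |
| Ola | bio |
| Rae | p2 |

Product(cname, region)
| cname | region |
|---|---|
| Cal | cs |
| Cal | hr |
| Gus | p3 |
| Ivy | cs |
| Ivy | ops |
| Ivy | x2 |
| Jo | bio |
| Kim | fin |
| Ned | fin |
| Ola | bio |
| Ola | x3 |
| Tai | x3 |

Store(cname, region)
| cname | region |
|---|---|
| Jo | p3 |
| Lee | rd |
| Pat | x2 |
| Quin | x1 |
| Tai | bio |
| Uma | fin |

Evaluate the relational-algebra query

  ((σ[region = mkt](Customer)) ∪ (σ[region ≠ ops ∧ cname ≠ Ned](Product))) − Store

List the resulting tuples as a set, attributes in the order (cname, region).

σ[region = mkt]: keep tuples satisfying region = mkt → {(Lee, mkt)}
σ[region ≠ ops ∧ cname ≠ Ned]: keep tuples satisfying region ≠ ops ∧ cname ≠ Ned → {(Cal, cs), (Cal, hr), (Gus, p3), (Ivy, cs), (Ivy, x2), (Jo, bio), (Kim, fin), (Ola, bio), (Ola, x3), (Tai, x3)}
Union: {(Lee, mkt)} with {(Cal, cs), (Cal, hr), (Gus, p3), (Ivy, cs), (Ivy, x2), (Jo, bio), (Kim, fin), (Ola, bio), (Ola, x3), (Tai, x3)} → {(Cal, cs), (Cal, hr), (Gus, p3), (Ivy, cs), (Ivy, x2), (Jo, bio), (Kim, fin), (Lee, mkt), (Ola, bio), (Ola, x3), (Tai, x3)}
Difference: {(Cal, cs), (Cal, hr), (Gus, p3), (Ivy, cs), (Ivy, x2), (Jo, bio), (Kim, fin), (Lee, mkt), (Ola, bio), (Ola, x3), (Tai, x3)} with {(Jo, p3), (Lee, rd), (Pat, x2), (Quin, x1), (Tai, bio), (Uma, fin)} → {(Cal, cs), (Cal, hr), (Gus, p3), (Ivy, cs), (Ivy, x2), (Jo, bio), (Kim, fin), (Lee, mkt), (Ola, bio), (Ola, x3), (Tai, x3)}

{(Cal, cs), (Cal, hr), (Gus, p3), (Ivy, cs), (Ivy, x2), (Jo, bio), (Kim, fin), (Lee, mkt), (Ola, bio), (Ola, x3), (Tai, x3)}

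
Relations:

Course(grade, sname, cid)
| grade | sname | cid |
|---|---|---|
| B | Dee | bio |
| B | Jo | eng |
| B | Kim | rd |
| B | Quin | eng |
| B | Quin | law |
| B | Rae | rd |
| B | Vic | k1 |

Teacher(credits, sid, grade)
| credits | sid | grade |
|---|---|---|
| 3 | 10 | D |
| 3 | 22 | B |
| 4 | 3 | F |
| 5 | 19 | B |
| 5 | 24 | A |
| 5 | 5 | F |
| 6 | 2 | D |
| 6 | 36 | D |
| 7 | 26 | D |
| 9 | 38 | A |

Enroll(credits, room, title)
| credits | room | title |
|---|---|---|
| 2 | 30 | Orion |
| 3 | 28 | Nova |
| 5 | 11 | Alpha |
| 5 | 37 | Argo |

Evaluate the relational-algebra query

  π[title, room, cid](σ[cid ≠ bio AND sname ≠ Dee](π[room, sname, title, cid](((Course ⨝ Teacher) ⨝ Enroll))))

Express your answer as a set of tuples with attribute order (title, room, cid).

{(Alpha, 11, eng), (Alpha, 11, k1), (Alpha, 11, law), (Alpha, 11, rd), (Argo, 37, eng), (Argo, 37, k1), (Argo, 37, law), (Argo, 37, rd), (Nova, 28, eng), (Nova, 28, k1), (Nova, 28, law), (Nova, 28, rd)}

Course ⋈ Teacher (natural join on grade): {(B, Dee, bio, 3, 22), (B, Dee, bio, 5, 19), (B, Jo, eng, 3, 22), (B, Jo, eng, 5, 19), (B, Kim, rd, 3, 22), (B, Kim, rd, 5, 19), (B, Quin, eng, 3, 22), (B, Quin, eng, 5, 19), (B, Quin, law, 3, 22), (B, Quin, law, 5, 19), (B, Rae, rd, 3, 22), (B, Rae, rd, 5, 19), (B, Vic, k1, 3, 22), (B, Vic, k1, 5, 19)}
(Course ⨝ Teacher) ⋈ Enroll (natural join on credits): {(B, Dee, bio, 3, 22, 28, Nova), (B, Dee, bio, 5, 19, 11, Alpha), (B, Dee, bio, 5, 19, 37, Argo), (B, Jo, eng, 3, 22, 28, Nova), (B, Jo, eng, 5, 19, 11, Alpha), (B, Jo, eng, 5, 19, 37, Argo), (B, Kim, rd, 3, 22, 28, Nova), (B, Kim, rd, 5, 19, 11, Alpha), (B, Kim, rd, 5, 19, 37, Argo), (B, Quin, eng, 3, 22, 28, Nova), (B, Quin, eng, 5, 19, 11, Alpha), (B, Quin, eng, 5, 19, 37, Argo), (B, Quin, law, 3, 22, 28, Nova), (B, Quin, law, 5, 19, 11, Alpha), (B, Quin, law, 5, 19, 37, Argo), (B, Rae, rd, 3, 22, 28, Nova), (B, Rae, rd, 5, 19, 11, Alpha), (B, Rae, rd, 5, 19, 37, Argo), (B, Vic, k1, 3, 22, 28, Nova), (B, Vic, k1, 5, 19, 11, Alpha), (B, Vic, k1, 5, 19, 37, Argo)}
π_{room, sname, title, cid} gives {(11, Dee, Alpha, bio), (11, Jo, Alpha, eng), (11, Kim, Alpha, rd), (11, Quin, Alpha, eng), (11, Quin, Alpha, law), (11, Rae, Alpha, rd), (11, Vic, Alpha, k1), (28, Dee, Nova, bio), (28, Jo, Nova, eng), (28, Kim, Nova, rd), (28, Quin, Nova, eng), (28, Quin, Nova, law), (28, Rae, Nova, rd), (28, Vic, Nova, k1), (37, Dee, Argo, bio), (37, Jo, Argo, eng), (37, Kim, Argo, rd), (37, Quin, Argo, eng), (37, Quin, Argo, law), (37, Rae, Argo, rd), (37, Vic, Argo, k1)}.
Filtering on cid ≠ bio AND sname ≠ Dee leaves {(11, Jo, Alpha, eng), (11, Kim, Alpha, rd), (11, Quin, Alpha, eng), (11, Quin, Alpha, law), (11, Rae, Alpha, rd), (11, Vic, Alpha, k1), (28, Jo, Nova, eng), (28, Kim, Nova, rd), (28, Quin, Nova, eng), (28, Quin, Nova, law), (28, Rae, Nova, rd), (28, Vic, Nova, k1), (37, Jo, Argo, eng), (37, Kim, Argo, rd), (37, Quin, Argo, eng), (37, Quin, Argo, law), (37, Rae, Argo, rd), (37, Vic, Argo, k1)}.
π_{title, room, cid} gives {(Alpha, 11, eng), (Alpha, 11, k1), (Alpha, 11, law), (Alpha, 11, rd), (Argo, 37, eng), (Argo, 37, k1), (Argo, 37, law), (Argo, 37, rd), (Nova, 28, eng), (Nova, 28, k1), (Nova, 28, law), (Nova, 28, rd)} (6 duplicate(s) eliminated).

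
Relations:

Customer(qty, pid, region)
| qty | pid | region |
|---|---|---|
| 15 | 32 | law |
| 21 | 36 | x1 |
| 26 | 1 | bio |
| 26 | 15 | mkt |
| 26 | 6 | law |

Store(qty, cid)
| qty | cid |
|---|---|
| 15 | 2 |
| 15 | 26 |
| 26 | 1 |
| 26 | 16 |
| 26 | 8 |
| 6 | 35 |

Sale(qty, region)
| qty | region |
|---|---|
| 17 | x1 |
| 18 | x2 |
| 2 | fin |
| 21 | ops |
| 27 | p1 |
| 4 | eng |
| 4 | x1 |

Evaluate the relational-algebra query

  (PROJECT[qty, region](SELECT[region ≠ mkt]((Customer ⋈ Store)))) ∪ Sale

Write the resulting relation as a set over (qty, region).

Customer ⋈ Store (natural join on qty): {(15, 32, law, 2), (15, 32, law, 26), (26, 1, bio, 1), (26, 1, bio, 16), (26, 1, bio, 8), (26, 15, mkt, 1), (26, 15, mkt, 16), (26, 15, mkt, 8), (26, 6, law, 1), (26, 6, law, 16), (26, 6, law, 8)}
Selection region ≠ mkt: {(15, 32, law, 2), (15, 32, law, 26), (26, 1, bio, 1), (26, 1, bio, 16), (26, 1, bio, 8), (26, 6, law, 1), (26, 6, law, 16), (26, 6, law, 8)}
Projecting to qty, region (5 duplicate(s) eliminated): {(15, law), (26, bio), (26, law)}
Union: {(15, law), (26, bio), (26, law)} with {(17, x1), (18, x2), (2, fin), (21, ops), (27, p1), (4, eng), (4, x1)} → {(15, law), (17, x1), (18, x2), (2, fin), (21, ops), (26, bio), (26, law), (27, p1), (4, eng), (4, x1)}

{(15, law), (17, x1), (18, x2), (2, fin), (21, ops), (26, bio), (26, law), (27, p1), (4, eng), (4, x1)}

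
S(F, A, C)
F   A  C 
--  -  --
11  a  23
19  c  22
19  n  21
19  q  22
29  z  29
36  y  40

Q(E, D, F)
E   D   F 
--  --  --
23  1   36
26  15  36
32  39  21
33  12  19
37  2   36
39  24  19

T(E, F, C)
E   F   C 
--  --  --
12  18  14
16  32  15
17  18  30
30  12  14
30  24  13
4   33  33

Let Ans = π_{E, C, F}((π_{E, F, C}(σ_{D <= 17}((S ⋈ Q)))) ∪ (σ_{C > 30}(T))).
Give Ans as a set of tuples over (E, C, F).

{(23, 40, 36), (26, 40, 36), (33, 21, 19), (33, 22, 19), (37, 40, 36), (4, 33, 33)}

Natural join on F: {(19, c, 22, 33, 12), (19, c, 22, 39, 24), (19, n, 21, 33, 12), (19, n, 21, 39, 24), (19, q, 22, 33, 12), (19, q, 22, 39, 24), (36, y, 40, 23, 1), (36, y, 40, 26, 15), (36, y, 40, 37, 2)}
σ[D <= 17]: keep tuples satisfying D <= 17 → {(19, c, 22, 33, 12), (19, n, 21, 33, 12), (19, q, 22, 33, 12), (36, y, 40, 23, 1), (36, y, 40, 26, 15), (36, y, 40, 37, 2)}
Projecting to E, F, C (1 duplicate(s) eliminated): {(23, 36, 40), (26, 36, 40), (33, 19, 21), (33, 19, 22), (37, 36, 40)}
σ[C > 30]: keep tuples satisfying C > 30 → {(4, 33, 33)}
Taking the union: {(23, 36, 40), (26, 36, 40), (33, 19, 21), (33, 19, 22), (37, 36, 40), (4, 33, 33)}
Projecting to E, C, F: {(23, 40, 36), (26, 40, 36), (33, 21, 19), (33, 22, 19), (37, 40, 36), (4, 33, 33)}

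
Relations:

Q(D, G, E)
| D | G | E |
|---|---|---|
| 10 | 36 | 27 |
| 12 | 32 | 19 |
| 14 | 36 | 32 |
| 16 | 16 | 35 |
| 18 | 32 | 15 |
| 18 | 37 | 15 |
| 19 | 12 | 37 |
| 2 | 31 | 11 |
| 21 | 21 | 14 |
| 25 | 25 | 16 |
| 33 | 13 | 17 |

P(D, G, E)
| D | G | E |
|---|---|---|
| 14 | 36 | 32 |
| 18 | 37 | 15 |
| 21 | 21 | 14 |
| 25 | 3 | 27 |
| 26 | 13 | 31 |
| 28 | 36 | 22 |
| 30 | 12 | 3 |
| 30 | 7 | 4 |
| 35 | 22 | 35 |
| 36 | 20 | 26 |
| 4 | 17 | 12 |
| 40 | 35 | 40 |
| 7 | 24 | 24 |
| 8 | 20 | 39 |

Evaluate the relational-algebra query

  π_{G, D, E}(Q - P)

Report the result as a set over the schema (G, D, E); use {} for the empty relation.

{(12, 19, 37), (13, 33, 17), (16, 16, 35), (25, 25, 16), (31, 2, 11), (32, 12, 19), (32, 18, 15), (36, 10, 27)}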